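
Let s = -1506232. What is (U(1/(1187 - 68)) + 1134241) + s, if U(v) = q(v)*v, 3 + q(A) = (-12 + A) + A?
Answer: -465792639334/1252161 ≈ -3.7199e+5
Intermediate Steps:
q(A) = -15 + 2*A (q(A) = -3 + ((-12 + A) + A) = -3 + (-12 + 2*A) = -15 + 2*A)
U(v) = v*(-15 + 2*v) (U(v) = (-15 + 2*v)*v = v*(-15 + 2*v))
(U(1/(1187 - 68)) + 1134241) + s = ((-15 + 2/(1187 - 68))/(1187 - 68) + 1134241) - 1506232 = ((-15 + 2/1119)/1119 + 1134241) - 1506232 = ((1/1119)*(-16783/1119) + 1134241) - 1506232 = (-16783/1252161 + 1134241) - 1506232 = 1420252328018/1252161 - 1506232 = -465792639334/1252161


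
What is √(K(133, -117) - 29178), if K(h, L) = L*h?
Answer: 3*I*√4971 ≈ 211.52*I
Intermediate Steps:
√(K(133, -117) - 29178) = √(-117*133 - 29178) = √(-15561 - 29178) = √(-44739) = 3*I*√4971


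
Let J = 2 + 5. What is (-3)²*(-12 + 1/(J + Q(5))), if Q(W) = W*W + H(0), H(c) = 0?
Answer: -3447/32 ≈ -107.72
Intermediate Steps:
Q(W) = W² (Q(W) = W*W + 0 = W² + 0 = W²)
J = 7
(-3)²*(-12 + 1/(J + Q(5))) = (-3)²*(-12 + 1/(7 + 5²)) = 9*(-12 + 1/(7 + 25)) = 9*(-12 + 1/32) = 9*(-383/32) = -3447/32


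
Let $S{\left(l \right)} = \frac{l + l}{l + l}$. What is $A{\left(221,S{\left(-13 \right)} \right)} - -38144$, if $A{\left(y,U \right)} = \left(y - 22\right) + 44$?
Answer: $38387$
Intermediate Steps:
$S{\left(l \right)} = 1$ ($S{\left(l \right)} = \frac{2 l}{2 l} = 2 l \frac{1}{2 l} = 1$)
$A{\left(y,U \right)} = 22 + y$ ($A{\left(y,U \right)} = \left(-22 + y\right) + 44 = 22 + y$)
$A{\left(221,S{\left(-13 \right)} \right)} - -38144 = \left(22 + 221\right) - -38144 = 243 + 38144 = 38387$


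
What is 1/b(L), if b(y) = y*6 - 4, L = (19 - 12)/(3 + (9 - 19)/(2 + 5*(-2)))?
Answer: 17/100 ≈ 0.17000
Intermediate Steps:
L = 28/17 (L = 7/(3 - 10/(2 - 10)) = 7/(3 - 10/(-8)) = 7/(3 - 10*(-⅛)) = 7/(3 + 5/4) = 7/(17/4) = 7*(4/17) = 28/17 ≈ 1.6471)
b(y) = -4 + 6*y (b(y) = 6*y - 4 = -4 + 6*y)
1/b(L) = 1/(-4 + 6*(28/17)) = 1/(-4 + 168/17) = 1/(100/17) = 17/100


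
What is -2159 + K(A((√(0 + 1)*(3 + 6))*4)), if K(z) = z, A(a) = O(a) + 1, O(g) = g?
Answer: -2122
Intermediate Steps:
A(a) = 1 + a (A(a) = a + 1 = 1 + a)
-2159 + K(A((√(0 + 1)*(3 + 6))*4)) = -2159 + (1 + (√(0 + 1)*(3 + 6))*4) = -2159 + (1 + (√1*9)*4) = -2159 + (1 + (1*9)*4) = -2159 + (1 + 9*4) = -2159 + (1 + 36) = -2159 + 37 = -2122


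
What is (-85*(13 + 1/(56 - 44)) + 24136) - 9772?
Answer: 159023/12 ≈ 13252.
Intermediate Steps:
(-85*(13 + 1/(56 - 44)) + 24136) - 9772 = (-85*(13 + 1/12) + 24136) - 9772 = (-85*157/12 + 24136) - 9772 = (-13345/12 + 24136) - 9772 = 276287/12 - 9772 = 159023/12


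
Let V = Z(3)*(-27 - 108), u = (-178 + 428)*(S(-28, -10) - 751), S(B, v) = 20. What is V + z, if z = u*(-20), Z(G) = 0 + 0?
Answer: 3655000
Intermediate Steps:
Z(G) = 0
u = -182750 (u = (-178 + 428)*(20 - 751) = 250*(-731) = -182750)
V = 0 (V = 0*(-27 - 108) = 0*(-135) = 0)
z = 3655000 (z = -182750*(-20) = 3655000)
V + z = 0 + 3655000 = 3655000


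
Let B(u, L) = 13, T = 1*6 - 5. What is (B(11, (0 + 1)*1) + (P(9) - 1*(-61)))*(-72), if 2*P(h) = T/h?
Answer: -5332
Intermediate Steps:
T = 1 (T = 6 - 5 = 1)
P(h) = 1/(2*h) (P(h) = (1/h)/2 = 1/(2*h))
(B(11, (0 + 1)*1) + (P(9) - 1*(-61)))*(-72) = (13 + ((½)/9 - 1*(-61)))*(-72) = (13 + ((½)*(⅑) + 61))*(-72) = (13 + (1/18 + 61))*(-72) = (13 + 1099/18)*(-72) = (1333/18)*(-72) = -5332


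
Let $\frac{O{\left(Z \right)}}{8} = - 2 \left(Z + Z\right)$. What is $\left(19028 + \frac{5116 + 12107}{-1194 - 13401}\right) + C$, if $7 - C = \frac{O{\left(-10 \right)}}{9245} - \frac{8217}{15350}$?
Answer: $\frac{525648599924129}{27615831950} \approx 19034.0$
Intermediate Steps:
$O{\left(Z \right)} = - 32 Z$ ($O{\left(Z \right)} = 8 \left(- 2 \left(Z + Z\right)\right) = 8 \left(- 2 \cdot 2 Z\right) = 8 \left(- 4 Z\right) = - 32 Z$)
$C = \frac{212885883}{28382150}$ ($C = 7 - \left(\frac{\left(-32\right) \left(-10\right)}{9245} - \frac{8217}{15350}\right) = 7 - \left(320 \cdot \frac{1}{9245} - \frac{8217}{15350}\right) = 7 - \left(\frac{64}{1849} - \frac{8217}{15350}\right) = 7 - - \frac{14210833}{28382150} = 7 + \frac{14210833}{28382150} = \frac{212885883}{28382150} \approx 7.5007$)
$\left(19028 + \frac{5116 + 12107}{-1194 - 13401}\right) + C = \left(19028 + \frac{5116 + 12107}{-1194 - 13401}\right) + \frac{212885883}{28382150} = \left(19028 + \frac{17223}{-14595}\right) + \frac{212885883}{28382150} = \left(19028 + 17223 \left(- \frac{1}{14595}\right)\right) + \frac{212885883}{28382150} = \left(19028 - \frac{5741}{4865}\right) + \frac{212885883}{28382150} = \frac{92565479}{4865} + \frac{212885883}{28382150} = \frac{525648599924129}{27615831950}$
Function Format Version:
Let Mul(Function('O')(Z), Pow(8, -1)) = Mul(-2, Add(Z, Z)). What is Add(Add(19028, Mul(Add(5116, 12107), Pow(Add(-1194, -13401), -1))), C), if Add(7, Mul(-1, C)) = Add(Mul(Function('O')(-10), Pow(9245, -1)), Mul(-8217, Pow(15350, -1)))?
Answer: Rational(525648599924129, 27615831950) ≈ 19034.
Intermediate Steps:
Function('O')(Z) = Mul(-32, Z) (Function('O')(Z) = Mul(8, Mul(-2, Add(Z, Z))) = Mul(8, Mul(-2, Mul(2, Z))) = Mul(8, Mul(-4, Z)) = Mul(-32, Z))
C = Rational(212885883, 28382150) (C = Add(7, Mul(-1, Add(Mul(Mul(-32, -10), Pow(9245, -1)), Mul(-8217, Pow(15350, -1))))) = Add(7, Mul(-1, Add(Mul(320, Rational(1, 9245)), Mul(-8217, Rational(1, 15350))))) = Add(7, Mul(-1, Add(Rational(64, 1849), Rational(-8217, 15350)))) = Add(7, Mul(-1, Rational(-14210833, 28382150))) = Add(7, Rational(14210833, 28382150)) = Rational(212885883, 28382150) ≈ 7.5007)
Add(Add(19028, Mul(Add(5116, 12107), Pow(Add(-1194, -13401), -1))), C) = Add(Add(19028, Mul(Add(5116, 12107), Pow(Add(-1194, -13401), -1))), Rational(212885883, 28382150)) = Add(Add(19028, Mul(17223, Pow(-14595, -1))), Rational(212885883, 28382150)) = Add(Add(19028, Mul(17223, Rational(-1, 14595))), Rational(212885883, 28382150)) = Add(Add(19028, Rational(-5741, 4865)), Rational(212885883, 28382150)) = Add(Rational(92565479, 4865), Rational(212885883, 28382150)) = Rational(525648599924129, 27615831950)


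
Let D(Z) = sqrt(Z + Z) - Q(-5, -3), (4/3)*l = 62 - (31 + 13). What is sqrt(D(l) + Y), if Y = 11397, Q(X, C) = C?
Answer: sqrt(11400 + 3*sqrt(3)) ≈ 106.80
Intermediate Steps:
l = 27/2 (l = 3*(62 - (31 + 13))/4 = 3*(62 - 1*44)/4 = 3*(62 - 44)/4 = (3/4)*18 = 27/2 ≈ 13.500)
D(Z) = 3 + sqrt(2)*sqrt(Z) (D(Z) = sqrt(Z + Z) - 1*(-3) = sqrt(2*Z) + 3 = sqrt(2)*sqrt(Z) + 3 = 3 + sqrt(2)*sqrt(Z))
sqrt(D(l) + Y) = sqrt((3 + sqrt(2)*sqrt(27/2)) + 11397) = sqrt((3 + sqrt(2)*(3*sqrt(6)/2)) + 11397) = sqrt((3 + 3*sqrt(3)) + 11397) = sqrt(11400 + 3*sqrt(3))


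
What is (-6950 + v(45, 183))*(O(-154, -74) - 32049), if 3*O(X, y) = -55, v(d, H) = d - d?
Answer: 668603900/3 ≈ 2.2287e+8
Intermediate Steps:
v(d, H) = 0
O(X, y) = -55/3 (O(X, y) = (⅓)*(-55) = -55/3)
(-6950 + v(45, 183))*(O(-154, -74) - 32049) = (-6950 + 0)*(-55/3 - 32049) = -6950*(-96202/3) = 668603900/3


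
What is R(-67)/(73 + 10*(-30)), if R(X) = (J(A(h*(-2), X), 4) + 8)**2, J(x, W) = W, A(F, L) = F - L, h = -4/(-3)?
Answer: -144/227 ≈ -0.63436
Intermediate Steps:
h = 4/3 (h = -4*(-1/3) = 4/3 ≈ 1.3333)
R(X) = 144 (R(X) = (4 + 8)**2 = 12**2 = 144)
R(-67)/(73 + 10*(-30)) = 144/(73 + 10*(-30)) = 144/(73 - 300) = 144/(-227) = 144*(-1/227) = -144/227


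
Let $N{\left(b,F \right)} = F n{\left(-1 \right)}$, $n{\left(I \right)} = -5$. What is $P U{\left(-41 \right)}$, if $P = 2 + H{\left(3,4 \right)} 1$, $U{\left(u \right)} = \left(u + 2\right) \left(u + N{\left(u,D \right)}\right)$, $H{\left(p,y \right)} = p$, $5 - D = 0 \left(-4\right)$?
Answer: $12870$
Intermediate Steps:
$D = 5$ ($D = 5 - 0 \left(-4\right) = 5 - 0 = 5 + 0 = 5$)
$N{\left(b,F \right)} = - 5 F$ ($N{\left(b,F \right)} = F \left(-5\right) = - 5 F$)
$U{\left(u \right)} = \left(-25 + u\right) \left(2 + u\right)$ ($U{\left(u \right)} = \left(u + 2\right) \left(u - 25\right) = \left(2 + u\right) \left(u - 25\right) = \left(2 + u\right) \left(-25 + u\right) = \left(-25 + u\right) \left(2 + u\right)$)
$P = 5$ ($P = 2 + 3 \cdot 1 = 2 + 3 = 5$)
$P U{\left(-41 \right)} = 5 \left(-50 + \left(-41\right)^{2} - -943\right) = 5 \left(-50 + 1681 + 943\right) = 5 \cdot 2574 = 12870$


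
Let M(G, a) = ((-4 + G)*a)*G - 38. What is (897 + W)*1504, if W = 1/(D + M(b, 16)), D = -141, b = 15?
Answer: 3320107072/2461 ≈ 1.3491e+6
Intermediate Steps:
M(G, a) = -38 + G*a*(-4 + G) (M(G, a) = (a*(-4 + G))*G - 38 = G*a*(-4 + G) - 38 = -38 + G*a*(-4 + G))
W = 1/2461 (W = 1/(-141 + (-38 + 16*15² - 4*15*16)) = 1/(-141 + (-38 + 16*225 - 960)) = 1/(-141 + (-38 + 3600 - 960)) = 1/(-141 + 2602) = 1/2461 ≈ 0.00040634)
(897 + W)*1504 = (897 + 1/2461)*1504 = (2207518/2461)*1504 = 3320107072/2461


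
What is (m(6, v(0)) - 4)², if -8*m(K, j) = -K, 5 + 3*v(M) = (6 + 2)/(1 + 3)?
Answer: 169/16 ≈ 10.563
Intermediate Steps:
v(M) = -1 (v(M) = -5/3 + ((6 + 2)/(1 + 3))/3 = -5/3 + (8/4)/3 = -5/3 + (8*(¼))/3 = -5/3 + (⅓)*2 = -5/3 + ⅔ = -1)
m(K, j) = K/8 (m(K, j) = -(-1)*K/8 = K/8)
(m(6, v(0)) - 4)² = ((⅛)*6 - 4)² = (¾ - 4)² = (-13/4)² = 169/16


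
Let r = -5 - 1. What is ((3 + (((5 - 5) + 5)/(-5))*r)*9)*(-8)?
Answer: -648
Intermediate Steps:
r = -6
((3 + (((5 - 5) + 5)/(-5))*r)*9)*(-8) = ((3 + (((5 - 5) + 5)/(-5))*(-6))*9)*(-8) = ((3 + ((0 + 5)*(-⅕))*(-6))*9)*(-8) = ((3 + (5*(-⅕))*(-6))*9)*(-8) = ((3 - 1*(-6))*9)*(-8) = ((3 + 6)*9)*(-8) = (9*9)*(-8) = 81*(-8) = -648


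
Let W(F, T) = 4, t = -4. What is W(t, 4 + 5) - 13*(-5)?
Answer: 69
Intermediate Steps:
W(t, 4 + 5) - 13*(-5) = 4 - 13*(-5) = 4 + 65 = 69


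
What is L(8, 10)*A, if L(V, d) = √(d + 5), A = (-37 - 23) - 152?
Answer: -212*√15 ≈ -821.07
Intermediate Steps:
A = -212 (A = -60 - 152 = -212)
L(V, d) = √(5 + d)
L(8, 10)*A = √(5 + 10)*(-212) = √15*(-212) = -212*√15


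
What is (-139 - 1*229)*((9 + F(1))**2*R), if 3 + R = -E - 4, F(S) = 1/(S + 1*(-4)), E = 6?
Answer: 3233984/9 ≈ 3.5933e+5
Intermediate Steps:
F(S) = 1/(-4 + S) (F(S) = 1/(S - 4) = 1/(-4 + S))
R = -13 (R = -3 + (-1*6 - 4) = -3 + (-6 - 4) = -3 - 10 = -13)
(-139 - 1*229)*((9 + F(1))**2*R) = (-139 - 1*229)*((9 + 1/(-4 + 1))**2*(-13)) = (-139 - 229)*((9 + 1/(-3))**2*(-13)) = -368*(9 - 1/3)**2*(-13) = -368*(26/3)**2*(-13) = -248768*(-13)/9 = -368*(-8788/9) = 3233984/9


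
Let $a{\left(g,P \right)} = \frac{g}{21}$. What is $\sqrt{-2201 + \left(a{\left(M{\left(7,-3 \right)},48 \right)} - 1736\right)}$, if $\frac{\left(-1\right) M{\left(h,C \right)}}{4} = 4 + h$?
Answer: $\frac{i \sqrt{1737141}}{21} \approx 62.762 i$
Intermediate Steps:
$M{\left(h,C \right)} = -16 - 4 h$ ($M{\left(h,C \right)} = - 4 \left(4 + h\right) = -16 - 4 h$)
$a{\left(g,P \right)} = \frac{g}{21}$ ($a{\left(g,P \right)} = g \frac{1}{21} = \frac{g}{21}$)
$\sqrt{-2201 + \left(a{\left(M{\left(7,-3 \right)},48 \right)} - 1736\right)} = \sqrt{-2201 - \left(1736 - \frac{-16 - 28}{21}\right)} = \sqrt{-2201 + \left(\frac{1}{21} \left(-44\right) - 1736\right)} = \sqrt{-2201 - \frac{36500}{21}} = \sqrt{- \frac{82721}{21}} = \frac{i \sqrt{1737141}}{21}$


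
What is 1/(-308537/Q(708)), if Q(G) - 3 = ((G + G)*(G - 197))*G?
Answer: -512291811/308537 ≈ -1660.4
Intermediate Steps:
Q(G) = 3 + 2*G²*(-197 + G) (Q(G) = 3 + ((G + G)*(G - 197))*G = 3 + ((2*G)*(-197 + G))*G = 3 + (2*G*(-197 + G))*G = 3 + 2*G²*(-197 + G))
1/(-308537/Q(708)) = 1/(-308537/(3 - 394*708² + 2*708³)) = 1/(-308537/(3 - 394*501264 + 2*354894912)) = 1/(-308537/(3 - 197498016 + 709789824)) = 1/(-308537/512291811) = -512291811/308537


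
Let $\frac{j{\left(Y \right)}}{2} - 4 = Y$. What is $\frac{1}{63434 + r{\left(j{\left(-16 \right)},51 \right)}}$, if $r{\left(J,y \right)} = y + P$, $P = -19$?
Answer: $\frac{1}{63466} \approx 1.5756 \cdot 10^{-5}$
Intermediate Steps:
$j{\left(Y \right)} = 8 + 2 Y$
$r{\left(J,y \right)} = -19 + y$ ($r{\left(J,y \right)} = y - 19 = -19 + y$)
$\frac{1}{63434 + r{\left(j{\left(-16 \right)},51 \right)}} = \frac{1}{63434 + \left(-19 + 51\right)} = \frac{1}{63434 + 32} = \frac{1}{63466}$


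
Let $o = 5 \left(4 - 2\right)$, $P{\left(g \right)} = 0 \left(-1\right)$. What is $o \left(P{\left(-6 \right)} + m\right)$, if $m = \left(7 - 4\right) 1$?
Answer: $30$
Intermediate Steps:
$P{\left(g \right)} = 0$
$m = 3$ ($m = 3 \cdot 1 = 3$)
$o = 10$ ($o = 5 \cdot 2 = 10$)
$o \left(P{\left(-6 \right)} + m\right) = 10 \left(0 + 3\right) = 10 \cdot 3 = 30$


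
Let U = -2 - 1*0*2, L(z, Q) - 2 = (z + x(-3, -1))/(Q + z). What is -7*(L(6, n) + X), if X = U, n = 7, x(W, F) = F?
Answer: -35/13 ≈ -2.6923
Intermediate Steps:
L(z, Q) = 2 + (-1 + z)/(Q + z) (L(z, Q) = 2 + (z - 1)/(Q + z) = 2 + (-1 + z)/(Q + z))
U = -2 (U = -2 + 0*2 = -2 + 0 = -2)
X = -2
-7*(L(6, n) + X) = -7*((-1 + 2*7 + 3*6)/(7 + 6) - 2) = -7*((-1 + 14 + 18)/13 - 2) = -7*((1/13)*31 - 2) = -7*(31/13 - 2) = -7*5/13 = -35/13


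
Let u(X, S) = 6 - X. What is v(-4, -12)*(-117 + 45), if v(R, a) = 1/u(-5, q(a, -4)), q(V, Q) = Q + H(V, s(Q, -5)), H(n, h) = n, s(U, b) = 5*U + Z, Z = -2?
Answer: -72/11 ≈ -6.5455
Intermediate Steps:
s(U, b) = -2 + 5*U (s(U, b) = 5*U - 2 = -2 + 5*U)
q(V, Q) = Q + V
v(R, a) = 1/11 (v(R, a) = 1/(6 - 1*(-5)) = 1/(6 + 5) = 1/11)
v(-4, -12)*(-117 + 45) = (-117 + 45)/11 = (1/11)*(-72) = -72/11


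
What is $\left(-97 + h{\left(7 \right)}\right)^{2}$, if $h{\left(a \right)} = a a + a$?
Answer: $1681$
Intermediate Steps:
$h{\left(a \right)} = a + a^{2}$ ($h{\left(a \right)} = a^{2} + a = a + a^{2}$)
$\left(-97 + h{\left(7 \right)}\right)^{2} = \left(-97 + 7 \left(1 + 7\right)\right)^{2} = \left(-97 + 7 \cdot 8\right)^{2} = \left(-97 + 56\right)^{2} = \left(-41\right)^{2} = 1681$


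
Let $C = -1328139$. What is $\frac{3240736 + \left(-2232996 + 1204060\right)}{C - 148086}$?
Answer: $- \frac{88472}{59049} \approx -1.4983$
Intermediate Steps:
$\frac{3240736 + \left(-2232996 + 1204060\right)}{C - 148086} = \frac{3240736 + \left(-2232996 + 1204060\right)}{-1328139 - 148086} = \frac{3240736 - 1028936}{-1476225} = 2211800 \left(- \frac{1}{1476225}\right) = - \frac{88472}{59049}$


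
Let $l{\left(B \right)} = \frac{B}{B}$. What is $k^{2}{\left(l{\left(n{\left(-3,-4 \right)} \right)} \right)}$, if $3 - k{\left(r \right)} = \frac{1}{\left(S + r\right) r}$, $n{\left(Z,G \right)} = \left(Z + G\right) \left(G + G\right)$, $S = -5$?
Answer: $\frac{169}{16} \approx 10.563$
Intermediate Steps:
$n{\left(Z,G \right)} = 2 G \left(G + Z\right)$ ($n{\left(Z,G \right)} = \left(G + Z\right) 2 G = 2 G \left(G + Z\right)$)
$l{\left(B \right)} = 1$
$k{\left(r \right)} = 3 - \frac{1}{r \left(-5 + r\right)}$ ($k{\left(r \right)} = 3 - \frac{1}{\left(-5 + r\right) r} = 3 - \frac{1}{r \left(-5 + r\right)}$)
$k^{2}{\left(l{\left(n{\left(-3,-4 \right)} \right)} \right)} = \left(\frac{-1 - 15 + 3 \cdot 1^{2}}{1 \left(-5 + 1\right)}\right)^{2} = \left(1 \frac{1}{-4} \left(-1 - 15 + 3 \cdot 1\right)\right)^{2} = \left(1 \left(- \frac{1}{4}\right) \left(-1 - 15 + 3\right)\right)^{2} = \left(1 \left(- \frac{1}{4}\right) \left(-13\right)\right)^{2} = \left(\frac{13}{4}\right)^{2} = \frac{169}{16}$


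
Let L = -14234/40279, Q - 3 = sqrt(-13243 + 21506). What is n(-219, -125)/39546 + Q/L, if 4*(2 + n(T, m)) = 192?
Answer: -2388982619/281448882 - 40279*sqrt(8263)/14234 ≈ -265.72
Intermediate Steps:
n(T, m) = 46 (n(T, m) = -2 + (1/4)*192 = -2 + 48 = 46)
Q = 3 + sqrt(8263) (Q = 3 + sqrt(-13243 + 21506) = 3 + sqrt(8263) ≈ 93.901)
L = -14234/40279 (L = -14234*1/40279 = -14234/40279 ≈ -0.35338)
n(-219, -125)/39546 + Q/L = 46/39546 + (3 + sqrt(8263))/(-14234/40279) = 46*(1/39546) + (3 + sqrt(8263))*(-40279/14234) = 23/19773 + (-120837/14234 - 40279*sqrt(8263)/14234) = -2388982619/281448882 - 40279*sqrt(8263)/14234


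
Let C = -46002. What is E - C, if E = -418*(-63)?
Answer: 72336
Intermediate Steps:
E = 26334
E - C = 26334 - 1*(-46002) = 26334 + 46002 = 72336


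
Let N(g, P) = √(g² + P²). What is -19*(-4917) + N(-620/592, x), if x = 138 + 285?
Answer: 93423 + √3919284841/148 ≈ 93846.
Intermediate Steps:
x = 423
N(g, P) = √(P² + g²)
-19*(-4917) + N(-620/592, x) = -19*(-4917) + √(423² + (-620/592)²) = 93423 + √(178929 + (-620*1/592)²) = 93423 + √(178929 + (-155/148)²) = 93423 + √(178929 + 24025/21904) = 93423 + √(3919284841/21904) = 93423 + √3919284841/148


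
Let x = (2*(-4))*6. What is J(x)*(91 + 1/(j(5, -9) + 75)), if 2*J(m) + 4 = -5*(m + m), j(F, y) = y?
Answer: 714833/33 ≈ 21662.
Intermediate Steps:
x = -48 (x = -8*6 = -48)
J(m) = -2 - 5*m (J(m) = -2 + (-5*(m + m))/2 = -2 + (-10*m)/2 = -2 - 5*m)
J(x)*(91 + 1/(j(5, -9) + 75)) = (-2 - 5*(-48))*(91 + 1/(-9 + 75)) = (-2 + 240)*(91 + 1/66) = 238*(91 + 1/66) = 238*(6007/66) = 714833/33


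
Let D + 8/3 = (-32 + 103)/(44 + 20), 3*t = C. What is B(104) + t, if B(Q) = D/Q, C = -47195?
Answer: -8054621/512 ≈ -15732.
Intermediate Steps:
t = -47195/3 (t = (1/3)*(-47195) = -47195/3 ≈ -15732.)
D = -299/192 (D = -8/3 + (-32 + 103)/(44 + 20) = -8/3 + 71/64 = -299/192 ≈ -1.5573)
B(Q) = -299/(192*Q)
B(104) + t = -299/192/104 - 47195/3 = -299/192*1/104 - 47195/3 = -23/1536 - 47195/3 = -8054621/512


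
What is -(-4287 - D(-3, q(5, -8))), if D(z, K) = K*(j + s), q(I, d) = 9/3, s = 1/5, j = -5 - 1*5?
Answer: 21288/5 ≈ 4257.6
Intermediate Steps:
j = -10 (j = -5 - 5 = -10)
s = ⅕ ≈ 0.20000
q(I, d) = 3 (q(I, d) = 9*(⅓) = 3)
D(z, K) = -49*K/5 (D(z, K) = K*(-10 + ⅕) = K*(-49/5) = -49*K/5)
-(-4287 - D(-3, q(5, -8))) = -(-4287 - (-49)*3/5) = -(-4287 - 1*(-147/5)) = -(-4287 + 147/5) = -1*(-21288/5) = 21288/5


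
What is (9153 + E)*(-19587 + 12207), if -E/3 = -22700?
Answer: -570127140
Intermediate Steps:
E = 68100 (E = -3*(-22700) = 68100)
(9153 + E)*(-19587 + 12207) = (9153 + 68100)*(-19587 + 12207) = 77253*(-7380) = -570127140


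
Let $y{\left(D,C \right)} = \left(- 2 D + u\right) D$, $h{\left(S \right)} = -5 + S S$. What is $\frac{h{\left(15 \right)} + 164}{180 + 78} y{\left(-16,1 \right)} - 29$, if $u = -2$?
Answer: $- \frac{31967}{43} \approx -743.42$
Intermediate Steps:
$h{\left(S \right)} = -5 + S^{2}$
$y{\left(D,C \right)} = D \left(-2 - 2 D\right)$ ($y{\left(D,C \right)} = \left(- 2 D - 2\right) D = \left(-2 - 2 D\right) D = D \left(-2 - 2 D\right)$)
$\frac{h{\left(15 \right)} + 164}{180 + 78} y{\left(-16,1 \right)} - 29 = \frac{\left(-5 + 15^{2}\right) + 164}{180 + 78} \left(\left(-2\right) \left(-16\right) \left(1 - 16\right)\right) - 29 = \frac{\left(-5 + 225\right) + 164}{258} \left(\left(-2\right) \left(-16\right) \left(-15\right)\right) - 29 = \left(220 + 164\right) \frac{1}{258} \left(-480\right) - 29 = 384 \cdot \frac{1}{258} \left(-480\right) - 29 = \frac{64}{43} \left(-480\right) - 29 = - \frac{30720}{43} - 29 = - \frac{31967}{43}$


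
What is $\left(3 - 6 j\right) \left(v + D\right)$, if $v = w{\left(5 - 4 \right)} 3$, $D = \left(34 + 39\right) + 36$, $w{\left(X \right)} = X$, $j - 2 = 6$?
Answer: $-5040$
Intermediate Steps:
$j = 8$ ($j = 2 + 6 = 8$)
$D = 109$ ($D = 73 + 36 = 109$)
$v = 3$ ($v = \left(5 - 4\right) 3 = 1 \cdot 3 = 3$)
$\left(3 - 6 j\right) \left(v + D\right) = \left(3 - 48\right) \left(3 + 109\right) = \left(3 - 48\right) 112 = \left(-45\right) 112 = -5040$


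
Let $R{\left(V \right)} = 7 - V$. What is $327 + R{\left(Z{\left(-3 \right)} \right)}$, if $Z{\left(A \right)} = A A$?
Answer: $325$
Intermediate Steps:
$Z{\left(A \right)} = A^{2}$
$327 + R{\left(Z{\left(-3 \right)} \right)} = 327 + \left(7 - \left(-3\right)^{2}\right) = 327 + \left(7 - 9\right) = 327 - 2 = 325$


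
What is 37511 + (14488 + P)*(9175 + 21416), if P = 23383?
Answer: 1158549272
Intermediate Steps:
37511 + (14488 + P)*(9175 + 21416) = 37511 + (14488 + 23383)*(9175 + 21416) = 37511 + 37871*30591 = 37511 + 1158511761 = 1158549272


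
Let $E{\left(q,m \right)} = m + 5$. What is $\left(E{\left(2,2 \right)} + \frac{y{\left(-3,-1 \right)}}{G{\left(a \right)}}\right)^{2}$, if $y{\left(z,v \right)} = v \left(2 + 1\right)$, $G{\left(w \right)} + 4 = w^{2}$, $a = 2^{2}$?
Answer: $\frac{729}{16} \approx 45.563$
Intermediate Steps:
$a = 4$
$E{\left(q,m \right)} = 5 + m$
$G{\left(w \right)} = -4 + w^{2}$
$y{\left(z,v \right)} = 3 v$ ($y{\left(z,v \right)} = v 3 = 3 v$)
$\left(E{\left(2,2 \right)} + \frac{y{\left(-3,-1 \right)}}{G{\left(a \right)}}\right)^{2} = \left(\left(5 + 2\right) + \frac{3 \left(-1\right)}{-4 + 4^{2}}\right)^{2} = \left(7 - \frac{3}{-4 + 16}\right)^{2} = \left(7 - \frac{3}{12}\right)^{2} = \left(7 - \frac{1}{4}\right)^{2} = \left(\frac{27}{4}\right)^{2} = \frac{729}{16}$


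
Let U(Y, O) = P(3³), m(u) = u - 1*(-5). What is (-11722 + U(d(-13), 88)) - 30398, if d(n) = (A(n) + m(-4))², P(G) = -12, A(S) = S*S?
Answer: -42132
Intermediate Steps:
A(S) = S²
m(u) = 5 + u (m(u) = u + 5 = 5 + u)
d(n) = (1 + n²)² (d(n) = (n² + (5 - 4))² = (n² + 1)² = (1 + n²)²)
U(Y, O) = -12
(-11722 + U(d(-13), 88)) - 30398 = (-11722 - 12) - 30398 = -11734 - 30398 = -42132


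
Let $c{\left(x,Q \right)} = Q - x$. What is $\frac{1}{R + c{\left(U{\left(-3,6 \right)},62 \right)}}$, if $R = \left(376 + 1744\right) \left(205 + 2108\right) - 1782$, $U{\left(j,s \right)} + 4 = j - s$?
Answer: $\frac{1}{4901853} \approx 2.04 \cdot 10^{-7}$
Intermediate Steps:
$U{\left(j,s \right)} = -4 + j - s$ ($U{\left(j,s \right)} = -4 + \left(j - s\right) = -4 + j - s$)
$R = 4901778$ ($R = 2120 \cdot 2313 - 1782 = 4903560 - 1782 = 4901778$)
$\frac{1}{R + c{\left(U{\left(-3,6 \right)},62 \right)}} = \frac{1}{4901778 + \left(62 - \left(-4 - 3 - 6\right)\right)} = \frac{1}{4901778 + \left(62 - -13\right)} = \frac{1}{4901778 + \left(62 + 13\right)} = \frac{1}{4901778 + 75} = \frac{1}{4901853}$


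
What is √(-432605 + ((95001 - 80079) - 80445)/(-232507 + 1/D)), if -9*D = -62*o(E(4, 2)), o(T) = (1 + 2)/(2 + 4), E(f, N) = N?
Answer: I*√5618567835145220729/3603854 ≈ 657.73*I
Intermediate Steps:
o(T) = ½ (o(T) = 3/6 = 3*(⅙) = ½)
D = 31/9 (D = -(-62)/(9*2) = -⅑*(-31) = 31/9 ≈ 3.4444)
√(-432605 + ((95001 - 80079) - 80445)/(-232507 + 1/D)) = √(-432605 + ((95001 - 80079) - 80445)/(-232507 + 1/(31/9))) = √(-432605 + (14922 - 80445)/(-232507 + 9/31)) = √(-432605 - 65523/(-7207708/31)) = √(-432605 - 65523*(-31/7207708)) = √(-432605 + 2031213/7207708) = √(-3118088488127/7207708) = I*√5618567835145220729/3603854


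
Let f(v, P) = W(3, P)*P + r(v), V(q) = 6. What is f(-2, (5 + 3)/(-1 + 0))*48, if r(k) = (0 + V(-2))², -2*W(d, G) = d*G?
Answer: -2880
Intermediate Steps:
W(d, G) = -G*d/2 (W(d, G) = -d*G/2 = -G*d/2)
r(k) = 36 (r(k) = (0 + 6)² = 6² = 36)
f(v, P) = 36 - 3*P²/2 (f(v, P) = (-½*P*3)*P + 36 = (-3*P/2)*P + 36 = -3*P²/2 + 36 = 36 - 3*P²/2)
f(-2, (5 + 3)/(-1 + 0))*48 = (36 - 3*(5 + 3)²/(-1 + 0)²/2)*48 = (36 - 3*(8/(-1))²/2)*48 = (36 - 3*(8*(-1))²/2)*48 = (36 - 3/2*(-8)²)*48 = (36 - 3/2*64)*48 = (36 - 96)*48 = -60*48 = -2880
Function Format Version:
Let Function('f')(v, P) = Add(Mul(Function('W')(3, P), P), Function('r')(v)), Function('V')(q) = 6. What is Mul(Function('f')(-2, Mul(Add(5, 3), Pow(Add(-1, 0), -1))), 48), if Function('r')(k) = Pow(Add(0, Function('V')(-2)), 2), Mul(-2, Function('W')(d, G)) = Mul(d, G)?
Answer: -2880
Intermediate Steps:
Function('W')(d, G) = Mul(Rational(-1, 2), G, d) (Function('W')(d, G) = Mul(Rational(-1, 2), Mul(d, G)) = Mul(Rational(-1, 2), Mul(G, d)) = Mul(Rational(-1, 2), G, d))
Function('r')(k) = 36 (Function('r')(k) = Pow(Add(0, 6), 2) = Pow(6, 2) = 36)
Function('f')(v, P) = Add(36, Mul(Rational(-3, 2), Pow(P, 2))) (Function('f')(v, P) = Add(Mul(Mul(Rational(-1, 2), P, 3), P), 36) = Add(Mul(Mul(Rational(-3, 2), P), P), 36) = Add(Mul(Rational(-3, 2), Pow(P, 2)), 36) = Add(36, Mul(Rational(-3, 2), Pow(P, 2))))
Mul(Function('f')(-2, Mul(Add(5, 3), Pow(Add(-1, 0), -1))), 48) = Mul(Add(36, Mul(Rational(-3, 2), Pow(Mul(Add(5, 3), Pow(Add(-1, 0), -1)), 2))), 48) = Mul(Add(36, Mul(Rational(-3, 2), Pow(Mul(8, Pow(-1, -1)), 2))), 48) = Mul(Add(36, Mul(Rational(-3, 2), Pow(Mul(8, -1), 2))), 48) = Mul(Add(36, Mul(Rational(-3, 2), Pow(-8, 2))), 48) = Mul(Add(36, Mul(Rational(-3, 2), 64)), 48) = Mul(Add(36, -96), 48) = Mul(-60, 48) = -2880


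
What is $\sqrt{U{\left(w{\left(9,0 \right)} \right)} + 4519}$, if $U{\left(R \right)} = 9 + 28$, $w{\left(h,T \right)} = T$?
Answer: $2 \sqrt{1139} \approx 67.498$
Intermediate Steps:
$U{\left(R \right)} = 37$
$\sqrt{U{\left(w{\left(9,0 \right)} \right)} + 4519} = \sqrt{37 + 4519} = \sqrt{4556} = 2 \sqrt{1139}$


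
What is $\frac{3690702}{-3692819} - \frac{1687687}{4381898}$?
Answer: $- \frac{306912360713}{221665153294} \approx -1.3846$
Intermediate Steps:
$\frac{3690702}{-3692819} - \frac{1687687}{4381898} = 3690702 \left(- \frac{1}{3692819}\right) - \frac{23119}{60026} = - \frac{3690702}{3692819} - \frac{23119}{60026} = - \frac{306912360713}{221665153294}$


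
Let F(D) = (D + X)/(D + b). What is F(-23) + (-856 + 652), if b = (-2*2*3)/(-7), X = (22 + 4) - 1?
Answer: -30410/149 ≈ -204.09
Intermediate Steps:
X = 25 (X = 26 - 1 = 25)
b = 12/7 (b = -4*3*(-⅐) = -12*(-⅐) = 12/7 ≈ 1.7143)
F(D) = (25 + D)/(12/7 + D) (F(D) = (D + 25)/(D + 12/7) = (25 + D)/(12/7 + D))
F(-23) + (-856 + 652) = 7*(25 - 23)/(12 + 7*(-23)) + (-856 + 652) = 7*2/(12 - 161) - 204 = 7*2/(-149) - 204 = 7*(-1/149)*2 - 204 = -14/149 - 204 = -30410/149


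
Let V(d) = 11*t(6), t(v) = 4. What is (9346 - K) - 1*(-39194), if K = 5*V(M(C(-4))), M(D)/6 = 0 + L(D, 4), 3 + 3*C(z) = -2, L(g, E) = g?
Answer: 48320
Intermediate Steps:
C(z) = -5/3 (C(z) = -1 + (⅓)*(-2) = -1 - ⅔ = -5/3)
M(D) = 6*D (M(D) = 6*(0 + D) = 6*D)
V(d) = 44 (V(d) = 11*4 = 44)
K = 220 (K = 5*44 = 220)
(9346 - K) - 1*(-39194) = (9346 - 1*220) - 1*(-39194) = (9346 - 220) + 39194 = 9126 + 39194 = 48320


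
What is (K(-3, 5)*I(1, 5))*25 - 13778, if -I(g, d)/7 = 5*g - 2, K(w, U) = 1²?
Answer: -14303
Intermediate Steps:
K(w, U) = 1
I(g, d) = 14 - 35*g (I(g, d) = -7*(5*g - 2) = -7*(-2 + 5*g) = 14 - 35*g)
(K(-3, 5)*I(1, 5))*25 - 13778 = (1*(14 - 35*1))*25 - 13778 = (1*(14 - 35))*25 - 13778 = (1*(-21))*25 - 13778 = -21*25 - 13778 = -525 - 13778 = -14303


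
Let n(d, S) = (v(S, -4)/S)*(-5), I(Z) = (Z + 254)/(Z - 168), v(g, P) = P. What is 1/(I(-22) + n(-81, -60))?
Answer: -285/443 ≈ -0.64334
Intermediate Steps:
I(Z) = (254 + Z)/(-168 + Z)
n(d, S) = 20/S (n(d, S) = -4/S*(-5) = 20/S)
1/(I(-22) + n(-81, -60)) = 1/((254 - 22)/(-168 - 22) + 20/(-60)) = 1/(232/(-190) + 20*(-1/60)) = 1/(-1/190*232 - ⅓) = 1/(-116/95 - ⅓) = 1/(-443/285) = -285/443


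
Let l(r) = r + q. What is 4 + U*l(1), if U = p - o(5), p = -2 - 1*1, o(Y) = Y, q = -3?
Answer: 20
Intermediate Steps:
p = -3 (p = -2 - 1 = -3)
l(r) = -3 + r (l(r) = r - 3 = -3 + r)
U = -8 (U = -3 - 1*5 = -3 - 5 = -8)
4 + U*l(1) = 4 - 8*(-3 + 1) = 4 - 8*(-2) = 4 + 16 = 20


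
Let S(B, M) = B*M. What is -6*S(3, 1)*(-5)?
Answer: 90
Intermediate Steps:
-6*S(3, 1)*(-5) = -18*(-5) = 90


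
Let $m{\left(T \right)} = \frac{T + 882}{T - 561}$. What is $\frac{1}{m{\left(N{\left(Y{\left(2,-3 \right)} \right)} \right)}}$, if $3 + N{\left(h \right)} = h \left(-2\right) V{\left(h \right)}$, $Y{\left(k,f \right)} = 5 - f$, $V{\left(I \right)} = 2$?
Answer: $- \frac{596}{847} \approx -0.70366$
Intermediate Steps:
$N{\left(h \right)} = -3 - 4 h$ ($N{\left(h \right)} = -3 + h \left(-2\right) 2 = -3 + - 2 h 2 = -3 - 4 h$)
$m{\left(T \right)} = \frac{882 + T}{-561 + T}$
$\frac{1}{m{\left(N{\left(Y{\left(2,-3 \right)} \right)} \right)}} = \frac{1}{\frac{1}{-561 - \left(3 + 4 \left(5 - -3\right)\right)} \left(882 - \left(3 + 4 \left(5 - -3\right)\right)\right)} = \frac{1}{\frac{1}{-561 - \left(3 + 4 \left(5 + 3\right)\right)} \left(882 - \left(3 + 4 \left(5 + 3\right)\right)\right)} = \frac{1}{\frac{1}{-561 - 35} \left(882 - 35\right)} = \frac{1}{\frac{1}{-596} \cdot 847} = \frac{1}{\left(- \frac{1}{596}\right) 847} = \frac{1}{- \frac{847}{596}} = - \frac{596}{847}$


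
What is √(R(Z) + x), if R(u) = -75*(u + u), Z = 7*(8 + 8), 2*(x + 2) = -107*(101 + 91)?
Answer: I*√27074 ≈ 164.54*I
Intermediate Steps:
x = -10274 (x = -2 + (-107*(101 + 91))/2 = -2 + (-107*192)/2 = -2 + (½)*(-20544) = -2 - 10272 = -10274)
Z = 112 (Z = 7*16 = 112)
R(u) = -150*u
√(R(Z) + x) = √(-150*112 - 10274) = √(-16800 - 10274) = √(-27074) = I*√27074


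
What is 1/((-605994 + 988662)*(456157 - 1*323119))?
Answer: 1/50909385384 ≈ 1.9643e-11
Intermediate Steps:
1/((-605994 + 988662)*(456157 - 1*323119)) = 1/(382668*(456157 - 323119)) = (1/382668)/133038 = (1/382668)*(1/133038) = 1/50909385384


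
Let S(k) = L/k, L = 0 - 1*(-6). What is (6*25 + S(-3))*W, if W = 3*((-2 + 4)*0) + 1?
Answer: 148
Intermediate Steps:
L = 6 (L = 0 + 6 = 6)
S(k) = 6/k
W = 1 (W = 3*(2*0) + 1 = 3*0 + 1 = 0 + 1 = 1)
(6*25 + S(-3))*W = (6*25 + 6/(-3))*1 = (150 + 6*(-1/3))*1 = (150 - 2)*1 = 148*1 = 148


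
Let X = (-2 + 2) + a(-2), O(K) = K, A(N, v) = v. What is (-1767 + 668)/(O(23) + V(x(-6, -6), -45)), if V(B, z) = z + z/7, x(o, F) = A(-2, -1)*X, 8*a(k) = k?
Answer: 7693/199 ≈ 38.658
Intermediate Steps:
a(k) = k/8
X = -1/4 (X = (-2 + 2) + (1/8)*(-2) = 0 - 1/4 = -1/4 ≈ -0.25000)
x(o, F) = 1/4 (x(o, F) = -1*(-1/4) = 1/4)
V(B, z) = 8*z/7 (V(B, z) = z + z*(1/7) = z + z/7 = 8*z/7)
(-1767 + 668)/(O(23) + V(x(-6, -6), -45)) = (-1767 + 668)/(23 + (8/7)*(-45)) = -1099/(23 - 360/7) = -1099/(-199/7) = -1099*(-7/199) = 7693/199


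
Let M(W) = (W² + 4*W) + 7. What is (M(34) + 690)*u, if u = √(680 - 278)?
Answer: 1989*√402 ≈ 39879.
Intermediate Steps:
u = √402 ≈ 20.050
M(W) = 7 + W² + 4*W
(M(34) + 690)*u = ((7 + 34² + 4*34) + 690)*√402 = ((7 + 1156 + 136) + 690)*√402 = (1299 + 690)*√402 = 1989*√402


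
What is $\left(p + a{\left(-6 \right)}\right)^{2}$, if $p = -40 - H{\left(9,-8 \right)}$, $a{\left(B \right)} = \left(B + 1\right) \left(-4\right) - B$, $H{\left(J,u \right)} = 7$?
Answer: $441$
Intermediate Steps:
$a{\left(B \right)} = -4 - 5 B$ ($a{\left(B \right)} = \left(1 + B\right) \left(-4\right) - B = \left(-4 - 4 B\right) - B = -4 - 5 B$)
$p = -47$ ($p = -40 - 7 = -47$)
$\left(p + a{\left(-6 \right)}\right)^{2} = \left(-47 - -26\right)^{2} = \left(-47 + \left(-4 + 30\right)\right)^{2} = \left(-47 + 26\right)^{2} = \left(-21\right)^{2} = 441$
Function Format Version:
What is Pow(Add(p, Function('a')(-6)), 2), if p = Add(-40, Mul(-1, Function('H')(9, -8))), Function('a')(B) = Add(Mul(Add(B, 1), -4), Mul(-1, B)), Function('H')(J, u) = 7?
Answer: 441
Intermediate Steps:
Function('a')(B) = Add(-4, Mul(-5, B)) (Function('a')(B) = Add(Mul(Add(1, B), -4), Mul(-1, B)) = Add(Add(-4, Mul(-4, B)), Mul(-1, B)) = Add(-4, Mul(-5, B)))
p = -47 (p = Add(-40, Mul(-1, 7)) = Add(-40, -7) = -47)
Pow(Add(p, Function('a')(-6)), 2) = Pow(Add(-47, Add(-4, Mul(-5, -6))), 2) = Pow(Add(-47, Add(-4, 30)), 2) = Pow(Add(-47, 26), 2) = Pow(-21, 2) = 441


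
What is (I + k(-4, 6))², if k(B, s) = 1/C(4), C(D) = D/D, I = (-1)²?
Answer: 4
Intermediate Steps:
I = 1
C(D) = 1
k(B, s) = 1 (k(B, s) = 1/1 = 1*1 = 1)
(I + k(-4, 6))² = (1 + 1)² = 2² = 4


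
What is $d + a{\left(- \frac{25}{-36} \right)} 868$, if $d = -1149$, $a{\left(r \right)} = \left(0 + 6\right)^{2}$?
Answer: $30099$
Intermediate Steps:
$a{\left(r \right)} = 36$ ($a{\left(r \right)} = 6^{2} = 36$)
$d + a{\left(- \frac{25}{-36} \right)} 868 = -1149 + 36 \cdot 868 = -1149 + 31248 = 30099$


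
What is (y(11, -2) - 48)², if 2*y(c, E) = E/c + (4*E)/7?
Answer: 14040009/5929 ≈ 2368.0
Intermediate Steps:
y(c, E) = 2*E/7 + E/(2*c) (y(c, E) = (E/c + (4*E)/7)/2 = (E/c + (4*E)*(⅐))/2 = (E/c + 4*E/7)/2 = (4*E/7 + E/c)/2 = 2*E/7 + E/(2*c))
(y(11, -2) - 48)² = ((1/14)*(-2)*(7 + 4*11)/11 - 48)² = ((1/14)*(-2)*(1/11)*(7 + 44) - 48)² = ((1/14)*(-2)*(1/11)*51 - 48)² = (-51/77 - 48)² = (-3747/77)² = 14040009/5929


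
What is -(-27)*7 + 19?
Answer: 208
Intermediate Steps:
-(-27)*7 + 19 = -27*(-7) + 19 = 189 + 19 = 208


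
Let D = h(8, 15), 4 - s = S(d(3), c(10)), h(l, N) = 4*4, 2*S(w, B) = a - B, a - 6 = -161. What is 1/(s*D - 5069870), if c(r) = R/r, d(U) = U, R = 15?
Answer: -1/5068554 ≈ -1.9729e-7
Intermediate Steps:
a = -155 (a = 6 - 161 = -155)
c(r) = 15/r
S(w, B) = -155/2 - B/2 (S(w, B) = (-155 - B)/2 = -155/2 - B/2)
h(l, N) = 16
s = 329/4 (s = 4 - (-155/2 - 15/(2*10)) = 4 - (-155/2 - ½*3/2) = 4 - (-155/2 - ¾) = 4 - 1*(-313/4) = 4 + 313/4 = 329/4 ≈ 82.250)
D = 16
1/(s*D - 5069870) = 1/((329/4)*16 - 5069870) = 1/(1316 - 5069870) = 1/(-5068554) = -1/5068554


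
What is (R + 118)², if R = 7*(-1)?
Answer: 12321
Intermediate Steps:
R = -7
(R + 118)² = (-7 + 118)² = 111² = 12321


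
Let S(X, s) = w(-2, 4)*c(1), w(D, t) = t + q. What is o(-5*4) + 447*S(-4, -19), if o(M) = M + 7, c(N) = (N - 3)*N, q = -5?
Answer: 881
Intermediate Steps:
w(D, t) = -5 + t (w(D, t) = t - 5 = -5 + t)
c(N) = N*(-3 + N) (c(N) = (-3 + N)*N = N*(-3 + N))
o(M) = 7 + M
S(X, s) = 2 (S(X, s) = (-5 + 4)*(1*(-3 + 1)) = -(-2) = -1*(-2) = 2)
o(-5*4) + 447*S(-4, -19) = (7 - 5*4) + 447*2 = (7 - 20) + 894 = -13 + 894 = 881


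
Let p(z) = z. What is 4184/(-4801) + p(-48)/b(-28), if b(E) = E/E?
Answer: -234632/4801 ≈ -48.871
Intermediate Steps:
b(E) = 1
4184/(-4801) + p(-48)/b(-28) = 4184/(-4801) - 48/1 = 4184*(-1/4801) - 48*1 = -4184/4801 - 48 = -234632/4801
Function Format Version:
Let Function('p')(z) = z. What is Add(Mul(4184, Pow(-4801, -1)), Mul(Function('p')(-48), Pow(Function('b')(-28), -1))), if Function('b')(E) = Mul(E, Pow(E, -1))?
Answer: Rational(-234632, 4801) ≈ -48.871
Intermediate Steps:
Function('b')(E) = 1
Add(Mul(4184, Pow(-4801, -1)), Mul(Function('p')(-48), Pow(Function('b')(-28), -1))) = Add(Mul(4184, Pow(-4801, -1)), Mul(-48, Pow(1, -1))) = Add(Mul(4184, Rational(-1, 4801)), Mul(-48, 1)) = Add(Rational(-4184, 4801), -48) = Rational(-234632, 4801)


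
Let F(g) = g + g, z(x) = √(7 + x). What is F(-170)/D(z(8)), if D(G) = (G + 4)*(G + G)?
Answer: 170 - 136*√15/3 ≈ -5.5752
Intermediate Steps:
D(G) = 2*G*(4 + G) (D(G) = (4 + G)*(2*G) = 2*G*(4 + G))
F(g) = 2*g
F(-170)/D(z(8)) = (2*(-170))/((2*√(7 + 8)*(4 + √(7 + 8)))) = -340*√15/(30*(4 + √15)) = -34*√15/(3*(4 + √15))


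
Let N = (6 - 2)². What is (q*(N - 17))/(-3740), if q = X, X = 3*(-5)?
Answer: -3/748 ≈ -0.0040107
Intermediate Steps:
X = -15
q = -15
N = 16 (N = 4² = 16)
(q*(N - 17))/(-3740) = -15*(16 - 17)/(-3740) = -15*(-1)*(-1/3740) = 15*(-1/3740) = -3/748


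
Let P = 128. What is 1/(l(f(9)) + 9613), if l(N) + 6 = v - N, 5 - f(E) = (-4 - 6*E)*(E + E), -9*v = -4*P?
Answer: 9/77534 ≈ 0.00011608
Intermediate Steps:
v = 512/9 (v = -(-4)*128/9 = -⅑*(-512) = 512/9 ≈ 56.889)
f(E) = 5 - 2*E*(-4 - 6*E) (f(E) = 5 - (-4 - 6*E)*(E + E) = 5 - (-4 - 6*E)*2*E = 5 - 2*E*(-4 - 6*E))
l(N) = 458/9 - N (l(N) = -6 + (512/9 - N) = 458/9 - N)
1/(l(f(9)) + 9613) = 1/((458/9 - (5 + 8*9 + 12*9²)) + 9613) = 1/((458/9 - (5 + 72 + 12*81)) + 9613) = 1/((458/9 - (5 + 72 + 972)) + 9613) = 1/((458/9 - 1*1049) + 9613) = 1/((458/9 - 1049) + 9613) = 1/(-8983/9 + 9613) = 1/(77534/9) = 9/77534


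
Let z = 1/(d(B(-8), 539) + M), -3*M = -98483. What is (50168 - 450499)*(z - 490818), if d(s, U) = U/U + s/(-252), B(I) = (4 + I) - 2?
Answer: 270920926684620288/1378805 ≈ 1.9649e+11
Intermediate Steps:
B(I) = 2 + I
d(s, U) = 1 - s/252 (d(s, U) = 1 + s*(-1/252) = 1 - s/252)
M = 98483/3 (M = -⅓*(-98483) = 98483/3 ≈ 32828.)
z = 42/1378805 (z = 1/((1 - (2 - 8)/252) + 98483/3) = 1/((1 - 1/252*(-6)) + 98483/3) = 1/((1 + 1/42) + 98483/3) = 1/(43/42 + 98483/3) = 1/(1378805/42) = 42/1378805 ≈ 3.0461e-5)
(50168 - 450499)*(z - 490818) = (50168 - 450499)*(42/1378805 - 490818) = -400331*(-676742312448/1378805) = 270920926684620288/1378805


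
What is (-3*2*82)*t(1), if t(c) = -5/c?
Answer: 2460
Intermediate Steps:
(-3*2*82)*t(1) = (-3*2*82)*(-5/1) = (-6*82)*(-5*1) = -492*(-5) = 2460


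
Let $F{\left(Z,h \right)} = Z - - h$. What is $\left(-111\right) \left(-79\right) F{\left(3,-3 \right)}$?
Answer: $0$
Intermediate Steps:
$F{\left(Z,h \right)} = Z + h$
$\left(-111\right) \left(-79\right) F{\left(3,-3 \right)} = \left(-111\right) \left(-79\right) \left(3 - 3\right) = 8769 \cdot 0 = 0$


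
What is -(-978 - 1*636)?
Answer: 1614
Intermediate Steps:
-(-978 - 1*636) = -(-978 - 636) = -1*(-1614) = 1614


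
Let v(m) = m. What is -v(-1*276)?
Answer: 276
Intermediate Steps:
-v(-1*276) = -(-1)*276 = -1*(-276) = 276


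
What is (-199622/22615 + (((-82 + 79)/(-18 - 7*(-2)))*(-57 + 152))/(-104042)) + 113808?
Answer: 1071036764996789/9411639320 ≈ 1.1380e+5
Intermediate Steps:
(-199622/22615 + (((-82 + 79)/(-18 - 7*(-2)))*(-57 + 152))/(-104042)) + 113808 = (-199622*1/22615 + (-3/(-18 + 14)*95)*(-1/104042)) + 113808 = (-199622/22615 + (-3/(-4)*95)*(-1/104042)) + 113808 = (-199622/22615 + (-3*(-1/4)*95)*(-1/104042)) + 113808 = (-199622/22615 + ((3/4)*95)*(-1/104042)) + 113808 = (-199622/22615 + (285/4)*(-1/104042)) + 113808 = (-199622/22615 - 285/416168) + 113808 = -83082733771/9411639320 + 113808 = 1071036764996789/9411639320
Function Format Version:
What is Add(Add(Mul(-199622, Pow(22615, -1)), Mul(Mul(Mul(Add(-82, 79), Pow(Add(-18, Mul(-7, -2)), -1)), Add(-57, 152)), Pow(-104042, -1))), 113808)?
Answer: Rational(1071036764996789, 9411639320) ≈ 1.1380e+5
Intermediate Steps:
Add(Add(Mul(-199622, Pow(22615, -1)), Mul(Mul(Mul(Add(-82, 79), Pow(Add(-18, Mul(-7, -2)), -1)), Add(-57, 152)), Pow(-104042, -1))), 113808) = Add(Add(Mul(-199622, Rational(1, 22615)), Mul(Mul(Mul(-3, Pow(Add(-18, 14), -1)), 95), Rational(-1, 104042))), 113808) = Add(Add(Rational(-199622, 22615), Mul(Mul(Mul(-3, Pow(-4, -1)), 95), Rational(-1, 104042))), 113808) = Add(Add(Rational(-199622, 22615), Mul(Mul(Mul(-3, Rational(-1, 4)), 95), Rational(-1, 104042))), 113808) = Add(Add(Rational(-199622, 22615), Mul(Mul(Rational(3, 4), 95), Rational(-1, 104042))), 113808) = Add(Add(Rational(-199622, 22615), Mul(Rational(285, 4), Rational(-1, 104042))), 113808) = Add(Add(Rational(-199622, 22615), Rational(-285, 416168)), 113808) = Add(Rational(-83082733771, 9411639320), 113808) = Rational(1071036764996789, 9411639320)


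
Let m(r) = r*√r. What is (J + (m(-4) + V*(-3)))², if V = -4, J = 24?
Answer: 1232 - 576*I ≈ 1232.0 - 576.0*I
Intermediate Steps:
m(r) = r^(3/2)
(J + (m(-4) + V*(-3)))² = (24 + ((-4)^(3/2) - 4*(-3)))² = (24 + (-8*I + 12))² = (24 + (12 - 8*I))² = (36 - 8*I)²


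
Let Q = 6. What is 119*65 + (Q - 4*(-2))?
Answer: 7749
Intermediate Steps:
119*65 + (Q - 4*(-2)) = 119*65 + (6 - 4*(-2)) = 7735 + (6 + 8) = 7735 + 14 = 7749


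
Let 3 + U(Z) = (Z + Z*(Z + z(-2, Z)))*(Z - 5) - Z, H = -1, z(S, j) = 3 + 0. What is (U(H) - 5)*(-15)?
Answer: -165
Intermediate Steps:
z(S, j) = 3
U(Z) = -3 - Z + (-5 + Z)*(Z + Z*(3 + Z)) (U(Z) = -3 + ((Z + Z*(Z + 3))*(Z - 5) - Z) = -3 + ((Z + Z*(3 + Z))*(-5 + Z) - Z) = -3 + ((-5 + Z)*(Z + Z*(3 + Z)) - Z) = -3 + (-Z + (-5 + Z)*(Z + Z*(3 + Z))) = -3 - Z + (-5 + Z)*(Z + Z*(3 + Z)))
(U(H) - 5)*(-15) = ((-3 + (-1)³ - 1*(-1)² - 21*(-1)) - 5)*(-15) = ((-3 - 1 - 1*1 + 21) - 5)*(-15) = ((-3 - 1 - 1 + 21) - 5)*(-15) = (16 - 5)*(-15) = 11*(-15) = -165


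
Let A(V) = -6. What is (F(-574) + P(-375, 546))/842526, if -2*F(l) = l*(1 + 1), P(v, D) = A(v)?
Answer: 284/421263 ≈ 0.00067416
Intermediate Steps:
P(v, D) = -6
F(l) = -l (F(l) = -l*(1 + 1)/2 = -l*2/2 = -l)
(F(-574) + P(-375, 546))/842526 = (-1*(-574) - 6)/842526 = (574 - 6)*(1/842526) = 568*(1/842526) = 284/421263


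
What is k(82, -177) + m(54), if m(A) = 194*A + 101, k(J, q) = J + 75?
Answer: 10734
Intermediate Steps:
k(J, q) = 75 + J
m(A) = 101 + 194*A
k(82, -177) + m(54) = (75 + 82) + (101 + 194*54) = 157 + (101 + 10476) = 157 + 10577 = 10734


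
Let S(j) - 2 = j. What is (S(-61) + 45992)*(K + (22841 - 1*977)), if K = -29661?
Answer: -358139601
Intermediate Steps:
S(j) = 2 + j
(S(-61) + 45992)*(K + (22841 - 1*977)) = ((2 - 61) + 45992)*(-29661 + (22841 - 1*977)) = (-59 + 45992)*(-29661 + (22841 - 977)) = 45933*(-29661 + 21864) = 45933*(-7797) = -358139601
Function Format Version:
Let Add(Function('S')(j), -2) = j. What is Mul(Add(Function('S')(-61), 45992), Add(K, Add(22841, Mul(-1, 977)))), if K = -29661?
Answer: -358139601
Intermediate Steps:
Function('S')(j) = Add(2, j)
Mul(Add(Function('S')(-61), 45992), Add(K, Add(22841, Mul(-1, 977)))) = Mul(Add(Add(2, -61), 45992), Add(-29661, Add(22841, Mul(-1, 977)))) = Mul(Add(-59, 45992), Add(-29661, Add(22841, -977))) = Mul(45933, Add(-29661, 21864)) = Mul(45933, -7797) = -358139601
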